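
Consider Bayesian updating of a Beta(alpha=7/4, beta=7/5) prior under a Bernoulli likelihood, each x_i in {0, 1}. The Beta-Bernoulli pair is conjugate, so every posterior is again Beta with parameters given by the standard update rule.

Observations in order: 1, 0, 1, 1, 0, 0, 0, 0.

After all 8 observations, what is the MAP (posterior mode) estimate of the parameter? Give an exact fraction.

obs 1: x=1 → posterior Beta(11/4, 7/5)
obs 2: x=0 → posterior Beta(11/4, 12/5)
obs 3: x=1 → posterior Beta(15/4, 12/5)
obs 4: x=1 → posterior Beta(19/4, 12/5)
obs 5: x=0 → posterior Beta(19/4, 17/5)
obs 6: x=0 → posterior Beta(19/4, 22/5)
obs 7: x=0 → posterior Beta(19/4, 27/5)
obs 8: x=0 → posterior Beta(19/4, 32/5)

25/61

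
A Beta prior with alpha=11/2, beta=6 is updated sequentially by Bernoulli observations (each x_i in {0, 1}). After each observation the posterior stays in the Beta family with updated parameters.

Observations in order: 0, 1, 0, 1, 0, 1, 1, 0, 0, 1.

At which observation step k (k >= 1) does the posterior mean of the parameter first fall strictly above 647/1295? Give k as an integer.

obs 1: x=0 → posterior Beta(11/2, 7)
obs 2: x=1 → posterior Beta(13/2, 7)
obs 3: x=0 → posterior Beta(13/2, 8)
obs 4: x=1 → posterior Beta(15/2, 8)
obs 5: x=0 → posterior Beta(15/2, 9)
obs 6: x=1 → posterior Beta(17/2, 9)
obs 7: x=1 → posterior Beta(19/2, 9)
obs 8: x=0 → posterior Beta(19/2, 10)
obs 9: x=0 → posterior Beta(19/2, 11)
obs 10: x=1 → posterior Beta(21/2, 11)

k = 7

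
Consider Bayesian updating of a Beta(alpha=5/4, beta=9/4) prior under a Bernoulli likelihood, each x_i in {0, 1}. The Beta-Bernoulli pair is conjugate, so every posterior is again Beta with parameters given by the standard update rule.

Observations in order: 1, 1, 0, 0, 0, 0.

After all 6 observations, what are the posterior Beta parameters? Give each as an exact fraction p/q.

obs 1: x=1 → posterior Beta(9/4, 9/4)
obs 2: x=1 → posterior Beta(13/4, 9/4)
obs 3: x=0 → posterior Beta(13/4, 13/4)
obs 4: x=0 → posterior Beta(13/4, 17/4)
obs 5: x=0 → posterior Beta(13/4, 21/4)
obs 6: x=0 → posterior Beta(13/4, 25/4)

alpha=13/4, beta=25/4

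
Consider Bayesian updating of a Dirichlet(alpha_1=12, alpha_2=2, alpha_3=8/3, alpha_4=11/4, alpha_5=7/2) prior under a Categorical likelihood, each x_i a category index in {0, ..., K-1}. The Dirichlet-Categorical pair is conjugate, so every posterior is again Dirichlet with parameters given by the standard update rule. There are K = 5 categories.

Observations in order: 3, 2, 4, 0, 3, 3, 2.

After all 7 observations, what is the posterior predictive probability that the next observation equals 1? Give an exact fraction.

obs 1: x=3 → posterior Dirichlet(12, 2, 8/3, 15/4, 7/2)
obs 2: x=2 → posterior Dirichlet(12, 2, 11/3, 15/4, 7/2)
obs 3: x=4 → posterior Dirichlet(12, 2, 11/3, 15/4, 9/2)
obs 4: x=0 → posterior Dirichlet(13, 2, 11/3, 15/4, 9/2)
obs 5: x=3 → posterior Dirichlet(13, 2, 11/3, 19/4, 9/2)
obs 6: x=3 → posterior Dirichlet(13, 2, 11/3, 23/4, 9/2)
obs 7: x=2 → posterior Dirichlet(13, 2, 14/3, 23/4, 9/2)

24/359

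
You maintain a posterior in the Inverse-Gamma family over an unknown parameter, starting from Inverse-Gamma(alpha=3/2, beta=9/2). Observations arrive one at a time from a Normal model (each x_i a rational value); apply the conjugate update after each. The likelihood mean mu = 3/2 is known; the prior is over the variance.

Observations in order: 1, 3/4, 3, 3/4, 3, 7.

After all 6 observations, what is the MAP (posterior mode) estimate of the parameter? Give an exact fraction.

obs 1: x=1 → posterior Inverse-Gamma(2, 37/8)
obs 2: x=3/4 → posterior Inverse-Gamma(5/2, 157/32)
obs 3: x=3 → posterior Inverse-Gamma(3, 193/32)
obs 4: x=3/4 → posterior Inverse-Gamma(7/2, 101/16)
obs 5: x=3 → posterior Inverse-Gamma(4, 119/16)
obs 6: x=7 → posterior Inverse-Gamma(9/2, 361/16)

361/88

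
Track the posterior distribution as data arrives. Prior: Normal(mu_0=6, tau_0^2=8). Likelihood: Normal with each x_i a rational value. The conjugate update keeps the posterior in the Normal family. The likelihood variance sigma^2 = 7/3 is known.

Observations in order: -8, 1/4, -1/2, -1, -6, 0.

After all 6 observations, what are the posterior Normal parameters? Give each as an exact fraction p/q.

mu_0=-324/151, tau_0^2=56/151

obs 1: x=-8 → posterior Normal(-150/31, 56/31)
obs 2: x=1/4 → posterior Normal(-144/55, 56/55)
obs 3: x=-1/2 → posterior Normal(-156/79, 56/79)
obs 4: x=-1 → posterior Normal(-180/103, 56/103)
obs 5: x=-6 → posterior Normal(-324/127, 56/127)
obs 6: x=0 → posterior Normal(-324/151, 56/151)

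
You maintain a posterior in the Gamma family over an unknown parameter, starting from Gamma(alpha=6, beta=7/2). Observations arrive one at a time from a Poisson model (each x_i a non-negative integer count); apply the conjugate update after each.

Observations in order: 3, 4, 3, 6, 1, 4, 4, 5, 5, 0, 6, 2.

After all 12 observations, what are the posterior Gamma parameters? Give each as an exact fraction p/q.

alpha=49, beta=31/2

obs 1: x=3 → posterior Gamma(9, 9/2)
obs 2: x=4 → posterior Gamma(13, 11/2)
obs 3: x=3 → posterior Gamma(16, 13/2)
obs 4: x=6 → posterior Gamma(22, 15/2)
obs 5: x=1 → posterior Gamma(23, 17/2)
obs 6: x=4 → posterior Gamma(27, 19/2)
obs 7: x=4 → posterior Gamma(31, 21/2)
obs 8: x=5 → posterior Gamma(36, 23/2)
obs 9: x=5 → posterior Gamma(41, 25/2)
obs 10: x=0 → posterior Gamma(41, 27/2)
obs 11: x=6 → posterior Gamma(47, 29/2)
obs 12: x=2 → posterior Gamma(49, 31/2)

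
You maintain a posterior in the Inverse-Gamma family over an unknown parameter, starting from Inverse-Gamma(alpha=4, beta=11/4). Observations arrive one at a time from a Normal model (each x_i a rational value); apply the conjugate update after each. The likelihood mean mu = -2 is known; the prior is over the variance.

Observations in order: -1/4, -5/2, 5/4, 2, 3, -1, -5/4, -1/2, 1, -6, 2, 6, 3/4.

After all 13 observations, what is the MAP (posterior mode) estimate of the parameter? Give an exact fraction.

707/92

obs 1: x=-1/4 → posterior Inverse-Gamma(9/2, 137/32)
obs 2: x=-5/2 → posterior Inverse-Gamma(5, 141/32)
obs 3: x=5/4 → posterior Inverse-Gamma(11/2, 155/16)
obs 4: x=2 → posterior Inverse-Gamma(6, 283/16)
obs 5: x=3 → posterior Inverse-Gamma(13/2, 483/16)
obs 6: x=-1 → posterior Inverse-Gamma(7, 491/16)
obs 7: x=-5/4 → posterior Inverse-Gamma(15/2, 991/32)
obs 8: x=-1/2 → posterior Inverse-Gamma(8, 1027/32)
obs 9: x=1 → posterior Inverse-Gamma(17/2, 1171/32)
obs 10: x=-6 → posterior Inverse-Gamma(9, 1427/32)
obs 11: x=2 → posterior Inverse-Gamma(19/2, 1683/32)
obs 12: x=6 → posterior Inverse-Gamma(10, 2707/32)
obs 13: x=3/4 → posterior Inverse-Gamma(21/2, 707/8)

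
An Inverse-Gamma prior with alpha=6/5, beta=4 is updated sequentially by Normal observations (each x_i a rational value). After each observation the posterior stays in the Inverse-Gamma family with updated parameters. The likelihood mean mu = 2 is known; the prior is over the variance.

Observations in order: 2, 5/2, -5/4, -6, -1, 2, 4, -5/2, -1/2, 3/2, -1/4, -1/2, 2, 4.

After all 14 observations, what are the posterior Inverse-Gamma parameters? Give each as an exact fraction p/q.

alpha=41/5, beta=1103/16

obs 1: x=2 → posterior Inverse-Gamma(17/10, 4)
obs 2: x=5/2 → posterior Inverse-Gamma(11/5, 33/8)
obs 3: x=-5/4 → posterior Inverse-Gamma(27/10, 301/32)
obs 4: x=-6 → posterior Inverse-Gamma(16/5, 1325/32)
obs 5: x=-1 → posterior Inverse-Gamma(37/10, 1469/32)
obs 6: x=2 → posterior Inverse-Gamma(21/5, 1469/32)
obs 7: x=4 → posterior Inverse-Gamma(47/10, 1533/32)
obs 8: x=-5/2 → posterior Inverse-Gamma(26/5, 1857/32)
obs 9: x=-1/2 → posterior Inverse-Gamma(57/10, 1957/32)
obs 10: x=3/2 → posterior Inverse-Gamma(31/5, 1961/32)
obs 11: x=-1/4 → posterior Inverse-Gamma(67/10, 1021/16)
obs 12: x=-1/2 → posterior Inverse-Gamma(36/5, 1071/16)
obs 13: x=2 → posterior Inverse-Gamma(77/10, 1071/16)
obs 14: x=4 → posterior Inverse-Gamma(41/5, 1103/16)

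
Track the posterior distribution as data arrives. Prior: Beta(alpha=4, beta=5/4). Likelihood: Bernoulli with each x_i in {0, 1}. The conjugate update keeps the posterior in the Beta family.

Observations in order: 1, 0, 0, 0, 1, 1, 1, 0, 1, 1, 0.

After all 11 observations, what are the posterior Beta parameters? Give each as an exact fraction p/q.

alpha=10, beta=25/4

obs 1: x=1 → posterior Beta(5, 5/4)
obs 2: x=0 → posterior Beta(5, 9/4)
obs 3: x=0 → posterior Beta(5, 13/4)
obs 4: x=0 → posterior Beta(5, 17/4)
obs 5: x=1 → posterior Beta(6, 17/4)
obs 6: x=1 → posterior Beta(7, 17/4)
obs 7: x=1 → posterior Beta(8, 17/4)
obs 8: x=0 → posterior Beta(8, 21/4)
obs 9: x=1 → posterior Beta(9, 21/4)
obs 10: x=1 → posterior Beta(10, 21/4)
obs 11: x=0 → posterior Beta(10, 25/4)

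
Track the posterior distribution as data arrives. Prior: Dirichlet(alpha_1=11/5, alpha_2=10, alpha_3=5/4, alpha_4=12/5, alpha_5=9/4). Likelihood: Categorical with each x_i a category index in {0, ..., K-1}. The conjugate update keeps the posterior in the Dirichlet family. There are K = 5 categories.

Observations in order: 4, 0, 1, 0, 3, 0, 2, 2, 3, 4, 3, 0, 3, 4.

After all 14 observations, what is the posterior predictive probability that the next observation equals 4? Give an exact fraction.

35/214

obs 1: x=4 → posterior Dirichlet(11/5, 10, 5/4, 12/5, 13/4)
obs 2: x=0 → posterior Dirichlet(16/5, 10, 5/4, 12/5, 13/4)
obs 3: x=1 → posterior Dirichlet(16/5, 11, 5/4, 12/5, 13/4)
obs 4: x=0 → posterior Dirichlet(21/5, 11, 5/4, 12/5, 13/4)
obs 5: x=3 → posterior Dirichlet(21/5, 11, 5/4, 17/5, 13/4)
obs 6: x=0 → posterior Dirichlet(26/5, 11, 5/4, 17/5, 13/4)
obs 7: x=2 → posterior Dirichlet(26/5, 11, 9/4, 17/5, 13/4)
obs 8: x=2 → posterior Dirichlet(26/5, 11, 13/4, 17/5, 13/4)
obs 9: x=3 → posterior Dirichlet(26/5, 11, 13/4, 22/5, 13/4)
obs 10: x=4 → posterior Dirichlet(26/5, 11, 13/4, 22/5, 17/4)
obs 11: x=3 → posterior Dirichlet(26/5, 11, 13/4, 27/5, 17/4)
obs 12: x=0 → posterior Dirichlet(31/5, 11, 13/4, 27/5, 17/4)
obs 13: x=3 → posterior Dirichlet(31/5, 11, 13/4, 32/5, 17/4)
obs 14: x=4 → posterior Dirichlet(31/5, 11, 13/4, 32/5, 21/4)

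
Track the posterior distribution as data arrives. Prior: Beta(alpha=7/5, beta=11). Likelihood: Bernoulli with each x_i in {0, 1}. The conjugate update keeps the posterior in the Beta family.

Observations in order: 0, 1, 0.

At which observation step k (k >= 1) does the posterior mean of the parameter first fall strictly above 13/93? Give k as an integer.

obs 1: x=0 → posterior Beta(7/5, 12)
obs 2: x=1 → posterior Beta(12/5, 12)
obs 3: x=0 → posterior Beta(12/5, 13)

k = 2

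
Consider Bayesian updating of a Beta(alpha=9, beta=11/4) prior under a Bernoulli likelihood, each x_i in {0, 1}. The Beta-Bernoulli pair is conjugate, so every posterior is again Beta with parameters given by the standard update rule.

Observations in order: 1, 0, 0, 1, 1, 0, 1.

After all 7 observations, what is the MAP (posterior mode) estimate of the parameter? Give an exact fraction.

48/67

obs 1: x=1 → posterior Beta(10, 11/4)
obs 2: x=0 → posterior Beta(10, 15/4)
obs 3: x=0 → posterior Beta(10, 19/4)
obs 4: x=1 → posterior Beta(11, 19/4)
obs 5: x=1 → posterior Beta(12, 19/4)
obs 6: x=0 → posterior Beta(12, 23/4)
obs 7: x=1 → posterior Beta(13, 23/4)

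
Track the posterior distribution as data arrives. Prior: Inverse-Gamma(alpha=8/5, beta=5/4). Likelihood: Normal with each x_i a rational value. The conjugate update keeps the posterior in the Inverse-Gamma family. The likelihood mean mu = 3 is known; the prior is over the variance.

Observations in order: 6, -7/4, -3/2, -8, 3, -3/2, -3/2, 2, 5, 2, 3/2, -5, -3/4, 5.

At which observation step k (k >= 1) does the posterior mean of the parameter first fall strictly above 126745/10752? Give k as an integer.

obs 1: x=6 → posterior Inverse-Gamma(21/10, 23/4)
obs 2: x=-7/4 → posterior Inverse-Gamma(13/5, 545/32)
obs 3: x=-3/2 → posterior Inverse-Gamma(31/10, 869/32)
obs 4: x=-8 → posterior Inverse-Gamma(18/5, 2805/32)
obs 5: x=3 → posterior Inverse-Gamma(41/10, 2805/32)
obs 6: x=-3/2 → posterior Inverse-Gamma(23/5, 3129/32)
obs 7: x=-3/2 → posterior Inverse-Gamma(51/10, 3453/32)
obs 8: x=2 → posterior Inverse-Gamma(28/5, 3469/32)
obs 9: x=5 → posterior Inverse-Gamma(61/10, 3533/32)
obs 10: x=2 → posterior Inverse-Gamma(33/5, 3549/32)
obs 11: x=3/2 → posterior Inverse-Gamma(71/10, 3585/32)
obs 12: x=-5 → posterior Inverse-Gamma(38/5, 4609/32)
obs 13: x=-3/4 → posterior Inverse-Gamma(81/10, 2417/16)
obs 14: x=5 → posterior Inverse-Gamma(43/5, 2449/16)

k = 3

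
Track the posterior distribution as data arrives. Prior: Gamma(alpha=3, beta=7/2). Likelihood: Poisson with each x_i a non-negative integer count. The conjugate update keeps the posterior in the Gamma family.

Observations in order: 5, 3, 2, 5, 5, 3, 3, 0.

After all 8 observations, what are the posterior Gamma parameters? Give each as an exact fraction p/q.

alpha=29, beta=23/2

obs 1: x=5 → posterior Gamma(8, 9/2)
obs 2: x=3 → posterior Gamma(11, 11/2)
obs 3: x=2 → posterior Gamma(13, 13/2)
obs 4: x=5 → posterior Gamma(18, 15/2)
obs 5: x=5 → posterior Gamma(23, 17/2)
obs 6: x=3 → posterior Gamma(26, 19/2)
obs 7: x=3 → posterior Gamma(29, 21/2)
obs 8: x=0 → posterior Gamma(29, 23/2)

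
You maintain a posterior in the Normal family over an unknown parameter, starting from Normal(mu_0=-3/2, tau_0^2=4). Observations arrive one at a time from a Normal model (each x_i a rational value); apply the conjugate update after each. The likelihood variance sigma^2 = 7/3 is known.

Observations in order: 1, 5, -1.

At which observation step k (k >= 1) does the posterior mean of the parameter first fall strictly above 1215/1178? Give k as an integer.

k = 2

obs 1: x=1 → posterior Normal(3/38, 28/19)
obs 2: x=5 → posterior Normal(123/62, 28/31)
obs 3: x=-1 → posterior Normal(99/86, 28/43)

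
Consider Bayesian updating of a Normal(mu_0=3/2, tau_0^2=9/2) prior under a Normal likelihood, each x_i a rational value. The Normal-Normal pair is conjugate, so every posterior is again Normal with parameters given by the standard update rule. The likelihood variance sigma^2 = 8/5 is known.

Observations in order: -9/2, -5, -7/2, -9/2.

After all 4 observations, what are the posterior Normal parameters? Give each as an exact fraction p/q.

mu_0=-1527/392, tau_0^2=18/49

obs 1: x=-9/2 → posterior Normal(-357/122, 72/61)
obs 2: x=-5 → posterior Normal(-807/212, 36/53)
obs 3: x=-7/2 → posterior Normal(-561/151, 72/151)
obs 4: x=-9/2 → posterior Normal(-1527/392, 18/49)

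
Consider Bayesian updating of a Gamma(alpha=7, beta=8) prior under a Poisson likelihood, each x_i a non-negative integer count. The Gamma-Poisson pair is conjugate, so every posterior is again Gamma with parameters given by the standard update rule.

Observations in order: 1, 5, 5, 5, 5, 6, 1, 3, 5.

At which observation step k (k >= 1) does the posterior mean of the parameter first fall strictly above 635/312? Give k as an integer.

k = 5

obs 1: x=1 → posterior Gamma(8, 9)
obs 2: x=5 → posterior Gamma(13, 10)
obs 3: x=5 → posterior Gamma(18, 11)
obs 4: x=5 → posterior Gamma(23, 12)
obs 5: x=5 → posterior Gamma(28, 13)
obs 6: x=6 → posterior Gamma(34, 14)
obs 7: x=1 → posterior Gamma(35, 15)
obs 8: x=3 → posterior Gamma(38, 16)
obs 9: x=5 → posterior Gamma(43, 17)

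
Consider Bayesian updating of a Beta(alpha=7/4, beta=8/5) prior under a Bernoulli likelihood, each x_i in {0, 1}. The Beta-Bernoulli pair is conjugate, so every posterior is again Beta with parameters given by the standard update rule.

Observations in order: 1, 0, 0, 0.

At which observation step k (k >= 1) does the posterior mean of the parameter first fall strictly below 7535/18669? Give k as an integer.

k = 4

obs 1: x=1 → posterior Beta(11/4, 8/5)
obs 2: x=0 → posterior Beta(11/4, 13/5)
obs 3: x=0 → posterior Beta(11/4, 18/5)
obs 4: x=0 → posterior Beta(11/4, 23/5)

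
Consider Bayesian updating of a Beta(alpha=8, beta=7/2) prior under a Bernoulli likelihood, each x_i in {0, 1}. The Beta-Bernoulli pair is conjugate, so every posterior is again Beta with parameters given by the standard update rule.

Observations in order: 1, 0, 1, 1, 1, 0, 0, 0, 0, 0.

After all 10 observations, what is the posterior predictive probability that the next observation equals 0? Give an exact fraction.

19/43

obs 1: x=1 → posterior Beta(9, 7/2)
obs 2: x=0 → posterior Beta(9, 9/2)
obs 3: x=1 → posterior Beta(10, 9/2)
obs 4: x=1 → posterior Beta(11, 9/2)
obs 5: x=1 → posterior Beta(12, 9/2)
obs 6: x=0 → posterior Beta(12, 11/2)
obs 7: x=0 → posterior Beta(12, 13/2)
obs 8: x=0 → posterior Beta(12, 15/2)
obs 9: x=0 → posterior Beta(12, 17/2)
obs 10: x=0 → posterior Beta(12, 19/2)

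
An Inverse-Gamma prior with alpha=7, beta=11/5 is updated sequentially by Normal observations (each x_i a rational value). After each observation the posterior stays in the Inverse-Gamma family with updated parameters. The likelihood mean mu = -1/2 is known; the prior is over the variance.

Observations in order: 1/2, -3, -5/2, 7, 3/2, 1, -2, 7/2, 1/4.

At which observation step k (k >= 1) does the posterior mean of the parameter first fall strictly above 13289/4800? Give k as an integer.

obs 1: x=1/2 → posterior Inverse-Gamma(15/2, 27/10)
obs 2: x=-3 → posterior Inverse-Gamma(8, 233/40)
obs 3: x=-5/2 → posterior Inverse-Gamma(17/2, 313/40)
obs 4: x=7 → posterior Inverse-Gamma(9, 719/20)
obs 5: x=3/2 → posterior Inverse-Gamma(19/2, 759/20)
obs 6: x=1 → posterior Inverse-Gamma(10, 1563/40)
obs 7: x=-2 → posterior Inverse-Gamma(21/2, 201/5)
obs 8: x=7/2 → posterior Inverse-Gamma(11, 241/5)
obs 9: x=1/4 → posterior Inverse-Gamma(23/2, 7757/160)

k = 4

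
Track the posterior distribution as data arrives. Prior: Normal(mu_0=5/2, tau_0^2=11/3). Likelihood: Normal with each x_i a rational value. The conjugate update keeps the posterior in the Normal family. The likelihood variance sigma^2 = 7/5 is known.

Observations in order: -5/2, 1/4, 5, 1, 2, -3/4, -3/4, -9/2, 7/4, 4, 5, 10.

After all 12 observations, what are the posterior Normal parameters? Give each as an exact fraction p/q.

obs 1: x=-5/2 → posterior Normal(-85/76, 77/76)
obs 2: x=1/4 → posterior Normal(-285/524, 77/131)
obs 3: x=5 → posterior Normal(815/744, 77/186)
obs 4: x=1 → posterior Normal(1035/964, 77/241)
obs 5: x=2 → posterior Normal(1475/1184, 77/296)
obs 6: x=-3/4 → posterior Normal(655/702, 77/351)
obs 7: x=-3/4 → posterior Normal(1145/1624, 11/58)
obs 8: x=-9/2 → posterior Normal(155/1844, 77/461)
obs 9: x=7/4 → posterior Normal(45/172, 77/516)
obs 10: x=4 → posterior Normal(355/571, 77/571)
obs 11: x=5 → posterior Normal(315/313, 77/626)
obs 12: x=10 → posterior Normal(1180/681, 77/681)

mu_0=1180/681, tau_0^2=77/681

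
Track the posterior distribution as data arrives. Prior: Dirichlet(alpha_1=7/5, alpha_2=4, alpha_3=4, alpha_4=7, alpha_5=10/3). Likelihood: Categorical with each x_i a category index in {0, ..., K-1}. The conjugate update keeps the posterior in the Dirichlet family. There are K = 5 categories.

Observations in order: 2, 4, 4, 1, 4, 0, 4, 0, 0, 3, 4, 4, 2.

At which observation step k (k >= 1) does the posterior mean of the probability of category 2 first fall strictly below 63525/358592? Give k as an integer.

obs 1: x=2 → posterior Dirichlet(7/5, 4, 5, 7, 10/3)
obs 2: x=4 → posterior Dirichlet(7/5, 4, 5, 7, 13/3)
obs 3: x=4 → posterior Dirichlet(7/5, 4, 5, 7, 16/3)
obs 4: x=1 → posterior Dirichlet(7/5, 5, 5, 7, 16/3)
obs 5: x=4 → posterior Dirichlet(7/5, 5, 5, 7, 19/3)
obs 6: x=0 → posterior Dirichlet(12/5, 5, 5, 7, 19/3)
obs 7: x=4 → posterior Dirichlet(12/5, 5, 5, 7, 22/3)
obs 8: x=0 → posterior Dirichlet(17/5, 5, 5, 7, 22/3)
obs 9: x=0 → posterior Dirichlet(22/5, 5, 5, 7, 22/3)
obs 10: x=3 → posterior Dirichlet(22/5, 5, 5, 8, 22/3)
obs 11: x=4 → posterior Dirichlet(22/5, 5, 5, 8, 25/3)
obs 12: x=4 → posterior Dirichlet(22/5, 5, 5, 8, 28/3)
obs 13: x=2 → posterior Dirichlet(22/5, 5, 6, 8, 28/3)

k = 9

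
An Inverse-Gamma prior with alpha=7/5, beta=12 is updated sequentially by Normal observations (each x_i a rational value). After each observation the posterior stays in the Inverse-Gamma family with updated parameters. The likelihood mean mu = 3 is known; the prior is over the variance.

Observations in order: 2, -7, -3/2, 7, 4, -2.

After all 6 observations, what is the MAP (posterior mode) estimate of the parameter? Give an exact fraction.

3745/216

obs 1: x=2 → posterior Inverse-Gamma(19/10, 25/2)
obs 2: x=-7 → posterior Inverse-Gamma(12/5, 125/2)
obs 3: x=-3/2 → posterior Inverse-Gamma(29/10, 581/8)
obs 4: x=7 → posterior Inverse-Gamma(17/5, 645/8)
obs 5: x=4 → posterior Inverse-Gamma(39/10, 649/8)
obs 6: x=-2 → posterior Inverse-Gamma(22/5, 749/8)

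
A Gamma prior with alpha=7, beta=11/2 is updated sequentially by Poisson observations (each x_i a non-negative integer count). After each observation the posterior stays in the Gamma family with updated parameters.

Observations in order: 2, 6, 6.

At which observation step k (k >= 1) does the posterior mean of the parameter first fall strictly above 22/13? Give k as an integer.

k = 2

obs 1: x=2 → posterior Gamma(9, 13/2)
obs 2: x=6 → posterior Gamma(15, 15/2)
obs 3: x=6 → posterior Gamma(21, 17/2)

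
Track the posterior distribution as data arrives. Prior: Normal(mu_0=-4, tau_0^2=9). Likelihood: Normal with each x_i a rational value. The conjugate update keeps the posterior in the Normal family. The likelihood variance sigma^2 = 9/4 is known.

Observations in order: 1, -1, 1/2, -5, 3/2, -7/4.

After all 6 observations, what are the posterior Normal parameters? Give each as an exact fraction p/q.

mu_0=-23/25, tau_0^2=9/25

obs 1: x=1 → posterior Normal(0, 9/5)
obs 2: x=-1 → posterior Normal(-4/9, 1)
obs 3: x=1/2 → posterior Normal(-2/13, 9/13)
obs 4: x=-5 → posterior Normal(-22/17, 9/17)
obs 5: x=3/2 → posterior Normal(-16/21, 3/7)
obs 6: x=-7/4 → posterior Normal(-23/25, 9/25)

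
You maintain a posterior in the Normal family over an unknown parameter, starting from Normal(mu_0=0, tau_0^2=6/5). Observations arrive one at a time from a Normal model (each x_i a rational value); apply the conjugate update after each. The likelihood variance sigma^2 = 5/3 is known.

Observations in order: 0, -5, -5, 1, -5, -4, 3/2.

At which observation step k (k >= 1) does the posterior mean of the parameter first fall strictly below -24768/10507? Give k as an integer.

k = 6

obs 1: x=0 → posterior Normal(0, 30/43)
obs 2: x=-5 → posterior Normal(-90/61, 30/61)
obs 3: x=-5 → posterior Normal(-180/79, 30/79)
obs 4: x=1 → posterior Normal(-162/97, 30/97)
obs 5: x=-5 → posterior Normal(-252/115, 6/23)
obs 6: x=-4 → posterior Normal(-324/133, 30/133)
obs 7: x=3/2 → posterior Normal(-297/151, 30/151)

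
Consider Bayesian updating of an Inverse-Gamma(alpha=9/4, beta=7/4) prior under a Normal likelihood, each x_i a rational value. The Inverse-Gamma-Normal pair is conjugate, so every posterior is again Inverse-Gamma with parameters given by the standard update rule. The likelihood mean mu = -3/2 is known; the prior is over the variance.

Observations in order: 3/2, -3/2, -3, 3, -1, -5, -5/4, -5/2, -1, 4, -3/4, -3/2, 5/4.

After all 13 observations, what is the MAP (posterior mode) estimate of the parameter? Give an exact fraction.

obs 1: x=3/2 → posterior Inverse-Gamma(11/4, 25/4)
obs 2: x=-3/2 → posterior Inverse-Gamma(13/4, 25/4)
obs 3: x=-3 → posterior Inverse-Gamma(15/4, 59/8)
obs 4: x=3 → posterior Inverse-Gamma(17/4, 35/2)
obs 5: x=-1 → posterior Inverse-Gamma(19/4, 141/8)
obs 6: x=-5 → posterior Inverse-Gamma(21/4, 95/4)
obs 7: x=-5/4 → posterior Inverse-Gamma(23/4, 761/32)
obs 8: x=-5/2 → posterior Inverse-Gamma(25/4, 777/32)
obs 9: x=-1 → posterior Inverse-Gamma(27/4, 781/32)
obs 10: x=4 → posterior Inverse-Gamma(29/4, 1265/32)
obs 11: x=-3/4 → posterior Inverse-Gamma(31/4, 637/16)
obs 12: x=-3/2 → posterior Inverse-Gamma(33/4, 637/16)
obs 13: x=5/4 → posterior Inverse-Gamma(35/4, 1395/32)

465/104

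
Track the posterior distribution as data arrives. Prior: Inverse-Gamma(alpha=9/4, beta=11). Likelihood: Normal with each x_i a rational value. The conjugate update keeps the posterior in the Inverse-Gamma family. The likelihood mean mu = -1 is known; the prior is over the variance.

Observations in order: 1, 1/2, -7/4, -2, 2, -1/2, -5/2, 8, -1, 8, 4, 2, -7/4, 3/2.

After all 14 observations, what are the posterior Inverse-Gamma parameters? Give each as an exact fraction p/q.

alpha=37/4, beta=1953/16

obs 1: x=1 → posterior Inverse-Gamma(11/4, 13)
obs 2: x=1/2 → posterior Inverse-Gamma(13/4, 113/8)
obs 3: x=-7/4 → posterior Inverse-Gamma(15/4, 461/32)
obs 4: x=-2 → posterior Inverse-Gamma(17/4, 477/32)
obs 5: x=2 → posterior Inverse-Gamma(19/4, 621/32)
obs 6: x=-1/2 → posterior Inverse-Gamma(21/4, 625/32)
obs 7: x=-5/2 → posterior Inverse-Gamma(23/4, 661/32)
obs 8: x=8 → posterior Inverse-Gamma(25/4, 1957/32)
obs 9: x=-1 → posterior Inverse-Gamma(27/4, 1957/32)
obs 10: x=8 → posterior Inverse-Gamma(29/4, 3253/32)
obs 11: x=4 → posterior Inverse-Gamma(31/4, 3653/32)
obs 12: x=2 → posterior Inverse-Gamma(33/4, 3797/32)
obs 13: x=-7/4 → posterior Inverse-Gamma(35/4, 1903/16)
obs 14: x=3/2 → posterior Inverse-Gamma(37/4, 1953/16)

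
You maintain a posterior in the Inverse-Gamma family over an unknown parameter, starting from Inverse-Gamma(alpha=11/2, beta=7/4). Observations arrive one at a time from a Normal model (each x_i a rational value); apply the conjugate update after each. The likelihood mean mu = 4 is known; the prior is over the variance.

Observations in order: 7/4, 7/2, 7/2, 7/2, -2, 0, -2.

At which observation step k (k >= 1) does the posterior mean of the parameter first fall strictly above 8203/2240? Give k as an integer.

obs 1: x=7/4 → posterior Inverse-Gamma(6, 137/32)
obs 2: x=7/2 → posterior Inverse-Gamma(13/2, 141/32)
obs 3: x=7/2 → posterior Inverse-Gamma(7, 145/32)
obs 4: x=7/2 → posterior Inverse-Gamma(15/2, 149/32)
obs 5: x=-2 → posterior Inverse-Gamma(8, 725/32)
obs 6: x=0 → posterior Inverse-Gamma(17/2, 981/32)
obs 7: x=-2 → posterior Inverse-Gamma(9, 1557/32)

k = 6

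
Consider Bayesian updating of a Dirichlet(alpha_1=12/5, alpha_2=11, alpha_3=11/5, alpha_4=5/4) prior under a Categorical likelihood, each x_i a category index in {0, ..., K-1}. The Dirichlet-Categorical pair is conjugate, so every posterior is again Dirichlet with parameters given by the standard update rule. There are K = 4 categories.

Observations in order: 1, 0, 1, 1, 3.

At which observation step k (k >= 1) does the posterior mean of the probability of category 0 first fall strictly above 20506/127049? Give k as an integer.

obs 1: x=1 → posterior Dirichlet(12/5, 12, 11/5, 5/4)
obs 2: x=0 → posterior Dirichlet(17/5, 12, 11/5, 5/4)
obs 3: x=1 → posterior Dirichlet(17/5, 13, 11/5, 5/4)
obs 4: x=1 → posterior Dirichlet(17/5, 14, 11/5, 5/4)
obs 5: x=3 → posterior Dirichlet(17/5, 14, 11/5, 9/4)

k = 2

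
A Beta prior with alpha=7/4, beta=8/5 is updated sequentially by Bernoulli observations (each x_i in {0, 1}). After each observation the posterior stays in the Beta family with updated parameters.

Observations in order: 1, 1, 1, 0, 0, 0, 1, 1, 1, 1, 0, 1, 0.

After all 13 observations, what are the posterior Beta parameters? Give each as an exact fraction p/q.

alpha=39/4, beta=33/5

obs 1: x=1 → posterior Beta(11/4, 8/5)
obs 2: x=1 → posterior Beta(15/4, 8/5)
obs 3: x=1 → posterior Beta(19/4, 8/5)
obs 4: x=0 → posterior Beta(19/4, 13/5)
obs 5: x=0 → posterior Beta(19/4, 18/5)
obs 6: x=0 → posterior Beta(19/4, 23/5)
obs 7: x=1 → posterior Beta(23/4, 23/5)
obs 8: x=1 → posterior Beta(27/4, 23/5)
obs 9: x=1 → posterior Beta(31/4, 23/5)
obs 10: x=1 → posterior Beta(35/4, 23/5)
obs 11: x=0 → posterior Beta(35/4, 28/5)
obs 12: x=1 → posterior Beta(39/4, 28/5)
obs 13: x=0 → posterior Beta(39/4, 33/5)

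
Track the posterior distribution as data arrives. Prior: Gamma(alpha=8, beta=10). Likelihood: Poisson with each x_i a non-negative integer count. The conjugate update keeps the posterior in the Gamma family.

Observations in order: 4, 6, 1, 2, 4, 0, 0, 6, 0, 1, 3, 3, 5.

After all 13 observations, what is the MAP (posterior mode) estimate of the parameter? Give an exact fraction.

obs 1: x=4 → posterior Gamma(12, 11)
obs 2: x=6 → posterior Gamma(18, 12)
obs 3: x=1 → posterior Gamma(19, 13)
obs 4: x=2 → posterior Gamma(21, 14)
obs 5: x=4 → posterior Gamma(25, 15)
obs 6: x=0 → posterior Gamma(25, 16)
obs 7: x=0 → posterior Gamma(25, 17)
obs 8: x=6 → posterior Gamma(31, 18)
obs 9: x=0 → posterior Gamma(31, 19)
obs 10: x=1 → posterior Gamma(32, 20)
obs 11: x=3 → posterior Gamma(35, 21)
obs 12: x=3 → posterior Gamma(38, 22)
obs 13: x=5 → posterior Gamma(43, 23)

42/23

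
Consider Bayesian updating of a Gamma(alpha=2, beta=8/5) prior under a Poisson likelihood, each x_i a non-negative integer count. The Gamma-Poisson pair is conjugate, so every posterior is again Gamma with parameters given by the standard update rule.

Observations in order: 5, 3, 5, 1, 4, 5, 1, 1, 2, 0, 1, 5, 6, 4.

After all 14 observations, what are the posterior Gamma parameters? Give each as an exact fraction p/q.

alpha=45, beta=78/5

obs 1: x=5 → posterior Gamma(7, 13/5)
obs 2: x=3 → posterior Gamma(10, 18/5)
obs 3: x=5 → posterior Gamma(15, 23/5)
obs 4: x=1 → posterior Gamma(16, 28/5)
obs 5: x=4 → posterior Gamma(20, 33/5)
obs 6: x=5 → posterior Gamma(25, 38/5)
obs 7: x=1 → posterior Gamma(26, 43/5)
obs 8: x=1 → posterior Gamma(27, 48/5)
obs 9: x=2 → posterior Gamma(29, 53/5)
obs 10: x=0 → posterior Gamma(29, 58/5)
obs 11: x=1 → posterior Gamma(30, 63/5)
obs 12: x=5 → posterior Gamma(35, 68/5)
obs 13: x=6 → posterior Gamma(41, 73/5)
obs 14: x=4 → posterior Gamma(45, 78/5)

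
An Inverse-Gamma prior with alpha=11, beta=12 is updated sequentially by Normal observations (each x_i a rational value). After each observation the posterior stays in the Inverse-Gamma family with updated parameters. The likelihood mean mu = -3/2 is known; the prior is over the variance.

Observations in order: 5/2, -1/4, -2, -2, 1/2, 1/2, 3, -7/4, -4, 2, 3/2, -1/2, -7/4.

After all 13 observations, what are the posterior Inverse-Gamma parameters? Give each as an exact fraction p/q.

alpha=35/2, beta=1583/32

obs 1: x=5/2 → posterior Inverse-Gamma(23/2, 20)
obs 2: x=-1/4 → posterior Inverse-Gamma(12, 665/32)
obs 3: x=-2 → posterior Inverse-Gamma(25/2, 669/32)
obs 4: x=-2 → posterior Inverse-Gamma(13, 673/32)
obs 5: x=1/2 → posterior Inverse-Gamma(27/2, 737/32)
obs 6: x=1/2 → posterior Inverse-Gamma(14, 801/32)
obs 7: x=3 → posterior Inverse-Gamma(29/2, 1125/32)
obs 8: x=-7/4 → posterior Inverse-Gamma(15, 563/16)
obs 9: x=-4 → posterior Inverse-Gamma(31/2, 613/16)
obs 10: x=2 → posterior Inverse-Gamma(16, 711/16)
obs 11: x=3/2 → posterior Inverse-Gamma(33/2, 783/16)
obs 12: x=-1/2 → posterior Inverse-Gamma(17, 791/16)
obs 13: x=-7/4 → posterior Inverse-Gamma(35/2, 1583/32)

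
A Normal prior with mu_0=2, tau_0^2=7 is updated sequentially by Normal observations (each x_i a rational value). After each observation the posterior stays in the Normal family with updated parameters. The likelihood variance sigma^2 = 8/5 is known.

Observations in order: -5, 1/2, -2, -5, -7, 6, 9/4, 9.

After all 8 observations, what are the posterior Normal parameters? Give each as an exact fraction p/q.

mu_0=-37/384, tau_0^2=7/36

obs 1: x=-5 → posterior Normal(-159/43, 56/43)
obs 2: x=1/2 → posterior Normal(-283/156, 28/39)
obs 3: x=-2 → posterior Normal(-423/226, 56/113)
obs 4: x=-5 → posterior Normal(-773/296, 14/37)
obs 5: x=-7 → posterior Normal(-421/122, 56/183)
obs 6: x=6 → posterior Normal(-843/436, 28/109)
obs 7: x=9/4 → posterior Normal(-1371/1012, 56/253)
obs 8: x=9 → posterior Normal(-37/384, 7/36)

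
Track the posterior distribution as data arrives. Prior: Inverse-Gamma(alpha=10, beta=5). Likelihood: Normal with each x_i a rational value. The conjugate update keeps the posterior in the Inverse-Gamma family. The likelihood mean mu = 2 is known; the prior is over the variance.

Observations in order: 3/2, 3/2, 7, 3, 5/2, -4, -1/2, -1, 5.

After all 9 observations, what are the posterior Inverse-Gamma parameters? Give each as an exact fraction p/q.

alpha=29/2, beta=97/2

obs 1: x=3/2 → posterior Inverse-Gamma(21/2, 41/8)
obs 2: x=3/2 → posterior Inverse-Gamma(11, 21/4)
obs 3: x=7 → posterior Inverse-Gamma(23/2, 71/4)
obs 4: x=3 → posterior Inverse-Gamma(12, 73/4)
obs 5: x=5/2 → posterior Inverse-Gamma(25/2, 147/8)
obs 6: x=-4 → posterior Inverse-Gamma(13, 291/8)
obs 7: x=-1/2 → posterior Inverse-Gamma(27/2, 79/2)
obs 8: x=-1 → posterior Inverse-Gamma(14, 44)
obs 9: x=5 → posterior Inverse-Gamma(29/2, 97/2)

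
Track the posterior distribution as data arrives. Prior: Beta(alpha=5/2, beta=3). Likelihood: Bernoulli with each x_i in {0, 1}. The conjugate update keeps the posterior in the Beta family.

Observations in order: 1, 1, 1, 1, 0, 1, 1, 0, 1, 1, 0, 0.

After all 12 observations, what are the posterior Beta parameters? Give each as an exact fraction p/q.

alpha=21/2, beta=7

obs 1: x=1 → posterior Beta(7/2, 3)
obs 2: x=1 → posterior Beta(9/2, 3)
obs 3: x=1 → posterior Beta(11/2, 3)
obs 4: x=1 → posterior Beta(13/2, 3)
obs 5: x=0 → posterior Beta(13/2, 4)
obs 6: x=1 → posterior Beta(15/2, 4)
obs 7: x=1 → posterior Beta(17/2, 4)
obs 8: x=0 → posterior Beta(17/2, 5)
obs 9: x=1 → posterior Beta(19/2, 5)
obs 10: x=1 → posterior Beta(21/2, 5)
obs 11: x=0 → posterior Beta(21/2, 6)
obs 12: x=0 → posterior Beta(21/2, 7)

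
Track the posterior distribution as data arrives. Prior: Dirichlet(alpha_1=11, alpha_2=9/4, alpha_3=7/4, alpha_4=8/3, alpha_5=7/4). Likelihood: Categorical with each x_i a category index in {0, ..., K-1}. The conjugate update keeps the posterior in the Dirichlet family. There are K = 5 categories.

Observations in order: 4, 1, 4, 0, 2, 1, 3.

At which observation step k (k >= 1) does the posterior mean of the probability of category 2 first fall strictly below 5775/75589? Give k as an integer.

obs 1: x=4 → posterior Dirichlet(11, 9/4, 7/4, 8/3, 11/4)
obs 2: x=1 → posterior Dirichlet(11, 13/4, 7/4, 8/3, 11/4)
obs 3: x=4 → posterior Dirichlet(11, 13/4, 7/4, 8/3, 15/4)
obs 4: x=0 → posterior Dirichlet(12, 13/4, 7/4, 8/3, 15/4)
obs 5: x=2 → posterior Dirichlet(12, 13/4, 11/4, 8/3, 15/4)
obs 6: x=1 → posterior Dirichlet(12, 17/4, 11/4, 8/3, 15/4)
obs 7: x=3 → posterior Dirichlet(12, 17/4, 11/4, 11/3, 15/4)

k = 4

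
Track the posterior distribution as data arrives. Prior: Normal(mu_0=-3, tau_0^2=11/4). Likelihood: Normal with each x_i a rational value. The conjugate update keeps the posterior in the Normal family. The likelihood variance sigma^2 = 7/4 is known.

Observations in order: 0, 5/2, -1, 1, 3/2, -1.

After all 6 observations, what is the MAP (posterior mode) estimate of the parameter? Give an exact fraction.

12/73

obs 1: x=0 → posterior Normal(-7/6, 77/72)
obs 2: x=5/2 → posterior Normal(13/58, 77/116)
obs 3: x=-1 → posterior Normal(-9/80, 77/160)
obs 4: x=1 → posterior Normal(13/102, 77/204)
obs 5: x=3/2 → posterior Normal(23/62, 77/248)
obs 6: x=-1 → posterior Normal(12/73, 77/292)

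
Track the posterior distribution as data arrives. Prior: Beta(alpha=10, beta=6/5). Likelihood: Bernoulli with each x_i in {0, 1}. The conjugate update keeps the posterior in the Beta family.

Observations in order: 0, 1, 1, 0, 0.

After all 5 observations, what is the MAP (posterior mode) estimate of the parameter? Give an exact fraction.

obs 1: x=0 → posterior Beta(10, 11/5)
obs 2: x=1 → posterior Beta(11, 11/5)
obs 3: x=1 → posterior Beta(12, 11/5)
obs 4: x=0 → posterior Beta(12, 16/5)
obs 5: x=0 → posterior Beta(12, 21/5)

55/71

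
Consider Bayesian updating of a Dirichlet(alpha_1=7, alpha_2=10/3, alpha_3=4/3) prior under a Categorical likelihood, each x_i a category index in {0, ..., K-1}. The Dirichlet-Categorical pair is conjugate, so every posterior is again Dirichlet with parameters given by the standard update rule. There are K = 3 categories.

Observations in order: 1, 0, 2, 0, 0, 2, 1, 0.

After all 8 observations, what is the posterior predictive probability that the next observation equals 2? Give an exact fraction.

obs 1: x=1 → posterior Dirichlet(7, 13/3, 4/3)
obs 2: x=0 → posterior Dirichlet(8, 13/3, 4/3)
obs 3: x=2 → posterior Dirichlet(8, 13/3, 7/3)
obs 4: x=0 → posterior Dirichlet(9, 13/3, 7/3)
obs 5: x=0 → posterior Dirichlet(10, 13/3, 7/3)
obs 6: x=2 → posterior Dirichlet(10, 13/3, 10/3)
obs 7: x=1 → posterior Dirichlet(10, 16/3, 10/3)
obs 8: x=0 → posterior Dirichlet(11, 16/3, 10/3)

10/59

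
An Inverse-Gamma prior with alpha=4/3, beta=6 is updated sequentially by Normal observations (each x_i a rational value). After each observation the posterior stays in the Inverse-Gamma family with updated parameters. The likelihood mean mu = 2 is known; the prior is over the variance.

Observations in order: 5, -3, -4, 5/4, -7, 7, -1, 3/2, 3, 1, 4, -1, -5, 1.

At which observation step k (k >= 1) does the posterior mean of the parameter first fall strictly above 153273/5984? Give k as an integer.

k = 5

obs 1: x=5 → posterior Inverse-Gamma(11/6, 21/2)
obs 2: x=-3 → posterior Inverse-Gamma(7/3, 23)
obs 3: x=-4 → posterior Inverse-Gamma(17/6, 41)
obs 4: x=5/4 → posterior Inverse-Gamma(10/3, 1321/32)
obs 5: x=-7 → posterior Inverse-Gamma(23/6, 2617/32)
obs 6: x=7 → posterior Inverse-Gamma(13/3, 3017/32)
obs 7: x=-1 → posterior Inverse-Gamma(29/6, 3161/32)
obs 8: x=3/2 → posterior Inverse-Gamma(16/3, 3165/32)
obs 9: x=3 → posterior Inverse-Gamma(35/6, 3181/32)
obs 10: x=1 → posterior Inverse-Gamma(19/3, 3197/32)
obs 11: x=4 → posterior Inverse-Gamma(41/6, 3261/32)
obs 12: x=-1 → posterior Inverse-Gamma(22/3, 3405/32)
obs 13: x=-5 → posterior Inverse-Gamma(47/6, 4189/32)
obs 14: x=1 → posterior Inverse-Gamma(25/3, 4205/32)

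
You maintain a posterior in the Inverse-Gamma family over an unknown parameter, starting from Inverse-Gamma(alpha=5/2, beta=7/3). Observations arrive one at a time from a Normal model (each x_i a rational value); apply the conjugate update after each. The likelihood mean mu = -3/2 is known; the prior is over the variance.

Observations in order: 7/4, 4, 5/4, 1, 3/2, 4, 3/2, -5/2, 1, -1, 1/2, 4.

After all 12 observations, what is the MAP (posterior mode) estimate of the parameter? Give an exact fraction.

3583/456

obs 1: x=7/4 → posterior Inverse-Gamma(3, 731/96)
obs 2: x=4 → posterior Inverse-Gamma(7/2, 2183/96)
obs 3: x=5/4 → posterior Inverse-Gamma(4, 1273/48)
obs 4: x=1 → posterior Inverse-Gamma(9/2, 1423/48)
obs 5: x=3/2 → posterior Inverse-Gamma(5, 1639/48)
obs 6: x=4 → posterior Inverse-Gamma(11/2, 2365/48)
obs 7: x=3/2 → posterior Inverse-Gamma(6, 2581/48)
obs 8: x=-5/2 → posterior Inverse-Gamma(13/2, 2605/48)
obs 9: x=1 → posterior Inverse-Gamma(7, 2755/48)
obs 10: x=-1 → posterior Inverse-Gamma(15/2, 2761/48)
obs 11: x=1/2 → posterior Inverse-Gamma(8, 2857/48)
obs 12: x=4 → posterior Inverse-Gamma(17/2, 3583/48)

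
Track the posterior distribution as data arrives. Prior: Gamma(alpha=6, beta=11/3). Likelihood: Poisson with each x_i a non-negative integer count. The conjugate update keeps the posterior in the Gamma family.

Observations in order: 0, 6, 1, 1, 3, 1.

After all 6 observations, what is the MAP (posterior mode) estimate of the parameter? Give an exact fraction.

obs 1: x=0 → posterior Gamma(6, 14/3)
obs 2: x=6 → posterior Gamma(12, 17/3)
obs 3: x=1 → posterior Gamma(13, 20/3)
obs 4: x=1 → posterior Gamma(14, 23/3)
obs 5: x=3 → posterior Gamma(17, 26/3)
obs 6: x=1 → posterior Gamma(18, 29/3)

51/29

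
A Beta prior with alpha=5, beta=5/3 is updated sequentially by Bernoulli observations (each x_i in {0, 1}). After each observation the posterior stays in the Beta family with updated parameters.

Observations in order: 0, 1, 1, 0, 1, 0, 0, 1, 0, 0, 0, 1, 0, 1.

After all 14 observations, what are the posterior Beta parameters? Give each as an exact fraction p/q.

alpha=11, beta=29/3

obs 1: x=0 → posterior Beta(5, 8/3)
obs 2: x=1 → posterior Beta(6, 8/3)
obs 3: x=1 → posterior Beta(7, 8/3)
obs 4: x=0 → posterior Beta(7, 11/3)
obs 5: x=1 → posterior Beta(8, 11/3)
obs 6: x=0 → posterior Beta(8, 14/3)
obs 7: x=0 → posterior Beta(8, 17/3)
obs 8: x=1 → posterior Beta(9, 17/3)
obs 9: x=0 → posterior Beta(9, 20/3)
obs 10: x=0 → posterior Beta(9, 23/3)
obs 11: x=0 → posterior Beta(9, 26/3)
obs 12: x=1 → posterior Beta(10, 26/3)
obs 13: x=0 → posterior Beta(10, 29/3)
obs 14: x=1 → posterior Beta(11, 29/3)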